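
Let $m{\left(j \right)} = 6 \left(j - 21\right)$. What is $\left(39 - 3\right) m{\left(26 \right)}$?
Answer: $1080$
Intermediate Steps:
$m{\left(j \right)} = -126 + 6 j$ ($m{\left(j \right)} = 6 \left(-21 + j\right) = -126 + 6 j$)
$\left(39 - 3\right) m{\left(26 \right)} = \left(39 - 3\right) \left(-126 + 6 \cdot 26\right) = \left(39 - 3\right) \left(-126 + 156\right) = 36 \cdot 30 = 1080$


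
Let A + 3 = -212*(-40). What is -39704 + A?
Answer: -31227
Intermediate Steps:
A = 8477 (A = -3 - 212*(-40) = -3 + 8480 = 8477)
-39704 + A = -39704 + 8477 = -31227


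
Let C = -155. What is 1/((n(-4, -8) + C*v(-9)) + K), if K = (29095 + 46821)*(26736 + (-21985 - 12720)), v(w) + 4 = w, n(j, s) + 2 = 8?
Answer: -1/604972583 ≈ -1.6530e-9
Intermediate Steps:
n(j, s) = 6 (n(j, s) = -2 + 8 = 6)
v(w) = -4 + w
K = -604974604 (K = 75916*(26736 - 34705) = 75916*(-7969) = -604974604)
1/((n(-4, -8) + C*v(-9)) + K) = 1/((6 - 155*(-4 - 9)) - 604974604) = 1/((6 - 155*(-13)) - 604974604) = 1/((6 + 2015) - 604974604) = 1/(2021 - 604974604) = 1/(-604972583) = -1/604972583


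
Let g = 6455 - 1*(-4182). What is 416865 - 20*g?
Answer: 204125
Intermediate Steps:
g = 10637 (g = 6455 + 4182 = 10637)
416865 - 20*g = 416865 - 20*10637 = 416865 - 1*212740 = 416865 - 212740 = 204125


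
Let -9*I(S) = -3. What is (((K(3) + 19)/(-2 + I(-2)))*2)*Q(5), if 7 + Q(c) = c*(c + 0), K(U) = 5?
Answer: -2592/5 ≈ -518.40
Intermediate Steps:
I(S) = 1/3 (I(S) = -1/9*(-3) = 1/3)
Q(c) = -7 + c**2 (Q(c) = -7 + c*(c + 0) = -7 + c*c = -7 + c**2)
(((K(3) + 19)/(-2 + I(-2)))*2)*Q(5) = (((5 + 19)/(-2 + 1/3))*2)*(-7 + 5**2) = ((24/(-5/3))*2)*(-7 + 25) = ((24*(-3/5))*2)*18 = -72/5*2*18 = -144/5*18 = -2592/5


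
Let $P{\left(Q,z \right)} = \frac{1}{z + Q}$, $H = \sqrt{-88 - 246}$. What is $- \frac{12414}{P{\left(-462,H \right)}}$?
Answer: $5735268 - 12414 i \sqrt{334} \approx 5.7353 \cdot 10^{6} - 2.2687 \cdot 10^{5} i$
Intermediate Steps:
$H = i \sqrt{334}$ ($H = \sqrt{-334} = i \sqrt{334} \approx 18.276 i$)
$P{\left(Q,z \right)} = \frac{1}{Q + z}$
$- \frac{12414}{P{\left(-462,H \right)}} = - \frac{12414}{\frac{1}{-462 + i \sqrt{334}}} = - 12414 \left(-462 + i \sqrt{334}\right) = 5735268 - 12414 i \sqrt{334}$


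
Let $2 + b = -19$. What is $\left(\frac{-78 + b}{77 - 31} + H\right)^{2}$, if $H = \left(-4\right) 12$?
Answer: $\frac{5322249}{2116} \approx 2515.2$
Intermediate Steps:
$b = -21$ ($b = -2 - 19 = -21$)
$H = -48$
$\left(\frac{-78 + b}{77 - 31} + H\right)^{2} = \left(\frac{-78 - 21}{77 - 31} - 48\right)^{2} = \left(- \frac{99}{46} - 48\right)^{2} = \left(- \frac{2307}{46}\right)^{2} = \frac{5322249}{2116}$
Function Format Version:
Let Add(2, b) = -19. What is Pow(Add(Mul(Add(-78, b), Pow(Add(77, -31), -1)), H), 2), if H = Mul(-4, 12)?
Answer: Rational(5322249, 2116) ≈ 2515.2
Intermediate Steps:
b = -21 (b = Add(-2, -19) = -21)
H = -48
Pow(Add(Mul(Add(-78, b), Pow(Add(77, -31), -1)), H), 2) = Pow(Add(Mul(Add(-78, -21), Pow(Add(77, -31), -1)), -48), 2) = Pow(Add(Mul(-99, Pow(46, -1)), -48), 2) = Pow(Add(Mul(-99, Rational(1, 46)), -48), 2) = Pow(Add(Rational(-99, 46), -48), 2) = Pow(Rational(-2307, 46), 2) = Rational(5322249, 2116)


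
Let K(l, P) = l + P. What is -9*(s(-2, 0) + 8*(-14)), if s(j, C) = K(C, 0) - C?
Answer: 1008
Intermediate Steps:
K(l, P) = P + l
s(j, C) = 0 (s(j, C) = (0 + C) - C = C - C = 0)
-9*(s(-2, 0) + 8*(-14)) = -9*(0 + 8*(-14)) = -9*(0 - 112) = -9*(-112) = 1008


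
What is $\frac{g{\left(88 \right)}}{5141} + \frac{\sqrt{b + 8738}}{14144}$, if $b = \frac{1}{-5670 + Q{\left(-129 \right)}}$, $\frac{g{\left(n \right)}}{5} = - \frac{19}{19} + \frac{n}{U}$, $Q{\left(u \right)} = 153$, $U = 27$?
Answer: $\frac{305}{138807} + \frac{\sqrt{29551225085}}{26010816} \approx 0.0088063$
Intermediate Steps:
$g{\left(n \right)} = -5 + \frac{5 n}{27}$ ($g{\left(n \right)} = 5 \left(- \frac{19}{19} + \frac{n}{27}\right) = 5 \left(\left(-19\right) \frac{1}{19} + n \frac{1}{27}\right) = 5 \left(-1 + \frac{n}{27}\right) = -5 + \frac{5 n}{27}$)
$b = - \frac{1}{5517}$ ($b = \frac{1}{-5670 + 153} = \frac{1}{-5517} = - \frac{1}{5517} \approx -0.00018126$)
$\frac{g{\left(88 \right)}}{5141} + \frac{\sqrt{b + 8738}}{14144} = \frac{-5 + \frac{5}{27} \cdot 88}{5141} + \frac{\sqrt{- \frac{1}{5517} + 8738}}{14144} = \left(-5 + \frac{440}{27}\right) \frac{1}{5141} + \sqrt{\frac{48207545}{5517}} \cdot \frac{1}{14144} = \frac{305}{27} \cdot \frac{1}{5141} + \frac{\sqrt{29551225085}}{1839} \cdot \frac{1}{14144} = \frac{305}{138807} + \frac{\sqrt{29551225085}}{26010816}$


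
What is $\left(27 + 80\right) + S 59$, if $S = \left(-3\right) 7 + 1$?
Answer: $-1073$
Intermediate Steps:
$S = -20$ ($S = -21 + 1 = -20$)
$\left(27 + 80\right) + S 59 = \left(27 + 80\right) - 1180 = 107 - 1180 = -1073$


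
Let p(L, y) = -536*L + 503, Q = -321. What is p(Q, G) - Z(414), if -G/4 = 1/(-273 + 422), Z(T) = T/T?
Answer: 172558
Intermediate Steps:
Z(T) = 1
G = -4/149 (G = -4/(-273 + 422) = -4/149 ≈ -0.026846)
p(L, y) = 503 - 536*L
p(Q, G) - Z(414) = (503 - 536*(-321)) - 1*1 = (503 + 172056) - 1 = 172559 - 1 = 172558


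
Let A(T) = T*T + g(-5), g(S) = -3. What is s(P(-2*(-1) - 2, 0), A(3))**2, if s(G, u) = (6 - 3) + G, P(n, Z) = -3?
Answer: 0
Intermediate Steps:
A(T) = -3 + T**2 (A(T) = T*T - 3 = T**2 - 3 = -3 + T**2)
s(G, u) = 3 + G
s(P(-2*(-1) - 2, 0), A(3))**2 = (3 - 3)**2 = 0**2 = 0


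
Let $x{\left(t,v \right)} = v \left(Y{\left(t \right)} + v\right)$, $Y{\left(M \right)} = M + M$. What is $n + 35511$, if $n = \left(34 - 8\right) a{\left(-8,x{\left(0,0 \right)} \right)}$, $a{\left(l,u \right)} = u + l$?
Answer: $35303$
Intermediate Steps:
$Y{\left(M \right)} = 2 M$
$x{\left(t,v \right)} = v \left(v + 2 t\right)$ ($x{\left(t,v \right)} = v \left(2 t + v\right) = v \left(v + 2 t\right)$)
$a{\left(l,u \right)} = l + u$
$n = -208$ ($n = \left(34 - 8\right) \left(-8 + 0 \left(0 + 2 \cdot 0\right)\right) = 26 \left(-8 + 0 \left(0 + 0\right)\right) = 26 \left(-8 + 0 \cdot 0\right) = 26 \left(-8 + 0\right) = 26 \left(-8\right) = -208$)
$n + 35511 = -208 + 35511 = 35303$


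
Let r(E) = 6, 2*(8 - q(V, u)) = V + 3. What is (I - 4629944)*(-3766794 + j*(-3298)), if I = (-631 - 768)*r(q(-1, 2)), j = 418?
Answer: 23865909535004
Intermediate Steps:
q(V, u) = 13/2 - V/2 (q(V, u) = 8 - (V + 3)/2 = 8 - (3 + V)/2 = 8 + (-3/2 - V/2) = 13/2 - V/2)
I = -8394 (I = (-631 - 768)*6 = -1399*6 = -8394)
(I - 4629944)*(-3766794 + j*(-3298)) = (-8394 - 4629944)*(-3766794 + 418*(-3298)) = -4638338*(-3766794 - 1378564) = -4638338*(-5145358) = 23865909535004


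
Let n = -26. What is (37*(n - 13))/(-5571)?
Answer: 481/1857 ≈ 0.25902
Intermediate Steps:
(37*(n - 13))/(-5571) = (37*(-26 - 13))/(-5571) = (37*(-39))*(-1/5571) = -1443*(-1/5571) = 481/1857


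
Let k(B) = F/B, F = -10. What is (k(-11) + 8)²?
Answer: 9604/121 ≈ 79.372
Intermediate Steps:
k(B) = -10/B
(k(-11) + 8)² = (-10/(-11) + 8)² = (-10*(-1/11) + 8)² = (10/11 + 8)² = (98/11)² = 9604/121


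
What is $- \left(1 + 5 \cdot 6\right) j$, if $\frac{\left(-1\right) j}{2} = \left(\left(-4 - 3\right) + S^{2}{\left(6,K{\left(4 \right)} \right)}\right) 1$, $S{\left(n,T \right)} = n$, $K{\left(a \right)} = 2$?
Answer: $1798$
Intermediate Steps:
$j = -58$ ($j = - 2 \left(\left(-4 - 3\right) + 6^{2}\right) 1 = - 2 \left(-7 + 36\right) 1 = - 2 \cdot 29 \cdot 1 = \left(-2\right) 29 = -58$)
$- \left(1 + 5 \cdot 6\right) j = - \left(1 + 5 \cdot 6\right) \left(-58\right) = - \left(1 + 30\right) \left(-58\right) = - 31 \left(-58\right) = \left(-1\right) \left(-1798\right) = 1798$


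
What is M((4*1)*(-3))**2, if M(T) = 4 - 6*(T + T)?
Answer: 21904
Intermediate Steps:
M(T) = 4 - 12*T (M(T) = 4 - 6*2*T = 4 - 12*T)
M((4*1)*(-3))**2 = (4 - 12*4*1*(-3))**2 = (4 - 48*(-3))**2 = (4 - 12*(-12))**2 = (4 + 144)**2 = 148**2 = 21904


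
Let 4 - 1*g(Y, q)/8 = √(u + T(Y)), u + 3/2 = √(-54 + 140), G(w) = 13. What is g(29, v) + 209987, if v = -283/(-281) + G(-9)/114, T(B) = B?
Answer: 210019 - 4*√(110 + 4*√86) ≈ 2.0997e+5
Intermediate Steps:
u = -3/2 + √86 (u = -3/2 + √(-54 + 140) = -3/2 + √86 ≈ 7.7736)
v = 35915/32034 (v = -283/(-281) + 13/114 = -283*(-1/281) + 13*(1/114) = 283/281 + 13/114 = 35915/32034 ≈ 1.1212)
g(Y, q) = 32 - 8*√(-3/2 + Y + √86) (g(Y, q) = 32 - 8*√((-3/2 + √86) + Y) = 32 - 8*√(-3/2 + Y + √86))
g(29, v) + 209987 = (32 - 4*√(-6 + 4*29 + 4*√86)) + 209987 = (32 - 4*√(-6 + 116 + 4*√86)) + 209987 = (32 - 4*√(110 + 4*√86)) + 209987 = 210019 - 4*√(110 + 4*√86)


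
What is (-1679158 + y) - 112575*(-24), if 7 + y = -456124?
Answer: 566511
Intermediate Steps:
y = -456131 (y = -7 - 456124 = -456131)
(-1679158 + y) - 112575*(-24) = (-1679158 - 456131) - 112575*(-24) = -2135289 + 2701800 = 566511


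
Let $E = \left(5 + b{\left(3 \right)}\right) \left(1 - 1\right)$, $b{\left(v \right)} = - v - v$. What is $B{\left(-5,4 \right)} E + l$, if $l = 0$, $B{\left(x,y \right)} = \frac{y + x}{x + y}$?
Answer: $0$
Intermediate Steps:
$B{\left(x,y \right)} = 1$ ($B{\left(x,y \right)} = \frac{x + y}{x + y} = 1$)
$b{\left(v \right)} = - 2 v$
$E = 0$ ($E = \left(5 - 6\right) \left(1 - 1\right) = \left(5 - 6\right) 0 = \left(-1\right) 0 = 0$)
$B{\left(-5,4 \right)} E + l = 1 \cdot 0 + 0 = 0 + 0 = 0$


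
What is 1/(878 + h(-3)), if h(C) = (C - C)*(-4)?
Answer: 1/878 ≈ 0.0011390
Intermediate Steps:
h(C) = 0 (h(C) = 0*(-4) = 0)
1/(878 + h(-3)) = 1/(878 + 0) = 1/878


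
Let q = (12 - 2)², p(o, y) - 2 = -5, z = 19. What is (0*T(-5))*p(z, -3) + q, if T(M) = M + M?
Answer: 100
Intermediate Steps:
T(M) = 2*M
p(o, y) = -3 (p(o, y) = 2 - 5 = -3)
q = 100 (q = 10² = 100)
(0*T(-5))*p(z, -3) + q = (0*(2*(-5)))*(-3) + 100 = (0*(-10))*(-3) + 100 = 0*(-3) + 100 = 0 + 100 = 100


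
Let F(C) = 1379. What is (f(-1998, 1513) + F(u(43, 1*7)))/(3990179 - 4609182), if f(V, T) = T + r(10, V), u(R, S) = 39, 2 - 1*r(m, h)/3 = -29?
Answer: -2985/619003 ≈ -0.0048223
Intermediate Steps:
r(m, h) = 93 (r(m, h) = 6 - 3*(-29) = 6 + 87 = 93)
f(V, T) = 93 + T (f(V, T) = T + 93 = 93 + T)
(f(-1998, 1513) + F(u(43, 1*7)))/(3990179 - 4609182) = ((93 + 1513) + 1379)/(3990179 - 4609182) = (1606 + 1379)/(-619003) = 2985*(-1/619003) = -2985/619003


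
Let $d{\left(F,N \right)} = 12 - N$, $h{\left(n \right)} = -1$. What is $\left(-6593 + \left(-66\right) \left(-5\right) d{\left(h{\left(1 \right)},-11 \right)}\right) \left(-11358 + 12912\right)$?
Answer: $1549338$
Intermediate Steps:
$\left(-6593 + \left(-66\right) \left(-5\right) d{\left(h{\left(1 \right)},-11 \right)}\right) \left(-11358 + 12912\right) = \left(-6593 + \left(-66\right) \left(-5\right) \left(12 - -11\right)\right) \left(-11358 + 12912\right) = \left(-6593 + 330 \left(12 + 11\right)\right) 1554 = \left(-6593 + 330 \cdot 23\right) 1554 = \left(-6593 + 7590\right) 1554 = 997 \cdot 1554 = 1549338$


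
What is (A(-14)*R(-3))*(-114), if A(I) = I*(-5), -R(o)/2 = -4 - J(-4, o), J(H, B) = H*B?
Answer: -255360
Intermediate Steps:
J(H, B) = B*H
R(o) = 8 - 8*o (R(o) = -2*(-4 - o*(-4)) = -2*(-4 - (-4)*o) = -2*(-4 + 4*o) = 8 - 8*o)
A(I) = -5*I
(A(-14)*R(-3))*(-114) = ((-5*(-14))*(8 - 8*(-3)))*(-114) = (70*(8 + 24))*(-114) = (70*32)*(-114) = 2240*(-114) = -255360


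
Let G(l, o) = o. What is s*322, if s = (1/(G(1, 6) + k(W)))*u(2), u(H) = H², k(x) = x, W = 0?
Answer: 644/3 ≈ 214.67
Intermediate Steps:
s = ⅔ (s = (1/(6 + 0))*2² = (1/6)*4 = ((⅙)*1)*4 = (⅙)*4 = ⅔ ≈ 0.66667)
s*322 = (⅔)*322 = 644/3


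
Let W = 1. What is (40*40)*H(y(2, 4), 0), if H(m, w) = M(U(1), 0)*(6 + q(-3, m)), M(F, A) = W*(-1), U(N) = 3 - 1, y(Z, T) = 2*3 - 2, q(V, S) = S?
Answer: -16000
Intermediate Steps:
y(Z, T) = 4 (y(Z, T) = 6 - 2 = 4)
U(N) = 2
M(F, A) = -1 (M(F, A) = 1*(-1) = -1)
H(m, w) = -6 - m (H(m, w) = -(6 + m) = -6 - m)
(40*40)*H(y(2, 4), 0) = (40*40)*(-6 - 1*4) = 1600*(-6 - 4) = 1600*(-10) = -16000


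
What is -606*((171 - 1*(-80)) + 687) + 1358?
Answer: -567070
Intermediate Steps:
-606*((171 - 1*(-80)) + 687) + 1358 = -606*((171 + 80) + 687) + 1358 = -606*(251 + 687) + 1358 = -606*938 + 1358 = -568428 + 1358 = -567070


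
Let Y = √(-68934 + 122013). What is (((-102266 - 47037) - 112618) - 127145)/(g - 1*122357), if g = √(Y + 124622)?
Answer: 389066/(122357 - √(124622 + √53079)) ≈ 3.1890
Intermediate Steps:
Y = √53079 ≈ 230.39
g = √(124622 + √53079) (g = √(√53079 + 124622) = √(124622 + √53079) ≈ 353.34)
(((-102266 - 47037) - 112618) - 127145)/(g - 1*122357) = (((-102266 - 47037) - 112618) - 127145)/(√(124622 + √53079) - 1*122357) = ((-149303 - 112618) - 127145)/(√(124622 + √53079) - 122357) = (-261921 - 127145)/(-122357 + √(124622 + √53079)) = -389066/(-122357 + √(124622 + √53079))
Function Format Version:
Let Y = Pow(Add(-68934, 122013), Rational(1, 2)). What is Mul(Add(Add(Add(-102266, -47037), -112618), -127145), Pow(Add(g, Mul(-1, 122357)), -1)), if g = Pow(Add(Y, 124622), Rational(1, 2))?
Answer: Mul(389066, Pow(Add(122357, Mul(-1, Pow(Add(124622, Pow(53079, Rational(1, 2))), Rational(1, 2)))), -1)) ≈ 3.1890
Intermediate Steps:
Y = Pow(53079, Rational(1, 2)) ≈ 230.39
g = Pow(Add(124622, Pow(53079, Rational(1, 2))), Rational(1, 2)) (g = Pow(Add(Pow(53079, Rational(1, 2)), 124622), Rational(1, 2)) = Pow(Add(124622, Pow(53079, Rational(1, 2))), Rational(1, 2)) ≈ 353.34)
Mul(Add(Add(Add(-102266, -47037), -112618), -127145), Pow(Add(g, Mul(-1, 122357)), -1)) = Mul(Add(Add(Add(-102266, -47037), -112618), -127145), Pow(Add(Pow(Add(124622, Pow(53079, Rational(1, 2))), Rational(1, 2)), Mul(-1, 122357)), -1)) = Mul(Add(Add(-149303, -112618), -127145), Pow(Add(Pow(Add(124622, Pow(53079, Rational(1, 2))), Rational(1, 2)), -122357), -1)) = Mul(Add(-261921, -127145), Pow(Add(-122357, Pow(Add(124622, Pow(53079, Rational(1, 2))), Rational(1, 2))), -1)) = Mul(-389066, Pow(Add(-122357, Pow(Add(124622, Pow(53079, Rational(1, 2))), Rational(1, 2))), -1))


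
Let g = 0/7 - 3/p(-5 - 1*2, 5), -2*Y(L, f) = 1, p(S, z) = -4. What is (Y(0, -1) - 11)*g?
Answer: -69/8 ≈ -8.6250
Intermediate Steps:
Y(L, f) = -½ (Y(L, f) = -½*1 = -½)
g = ¾ (g = 0/7 - 3/(-4) = 0*(⅐) - 3*(-¼) = 0 + ¾ = ¾ ≈ 0.75000)
(Y(0, -1) - 11)*g = (-½ - 11)*(¾) = -23/2*¾ = -69/8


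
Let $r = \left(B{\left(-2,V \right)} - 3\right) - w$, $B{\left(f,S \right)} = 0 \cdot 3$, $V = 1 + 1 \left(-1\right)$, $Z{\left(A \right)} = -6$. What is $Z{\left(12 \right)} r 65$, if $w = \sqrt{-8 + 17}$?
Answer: $2340$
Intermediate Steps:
$V = 0$ ($V = 1 - 1 = 0$)
$B{\left(f,S \right)} = 0$
$w = 3$ ($w = \sqrt{9} = 3$)
$r = -6$ ($r = \left(0 - 3\right) - 3 = -3 - 3 = -6$)
$Z{\left(12 \right)} r 65 = \left(-6\right) \left(-6\right) 65 = 36 \cdot 65 = 2340$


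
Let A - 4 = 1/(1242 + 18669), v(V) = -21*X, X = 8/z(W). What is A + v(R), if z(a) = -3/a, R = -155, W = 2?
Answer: 2309677/19911 ≈ 116.00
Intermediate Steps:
X = -16/3 (X = 8/((-3/2)) = 8/((-3*½)) = 8/(-3/2) = 8*(-⅔) = -16/3 ≈ -5.3333)
v(V) = 112 (v(V) = -21*(-16/3) = 112)
A = 79645/19911 (A = 4 + 1/(1242 + 18669) = 4 + 1/19911 = 79645/19911 ≈ 4.0001)
A + v(R) = 79645/19911 + 112 = 2309677/19911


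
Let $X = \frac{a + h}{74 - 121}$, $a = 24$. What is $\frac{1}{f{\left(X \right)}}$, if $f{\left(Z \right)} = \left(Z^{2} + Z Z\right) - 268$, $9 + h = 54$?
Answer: $- \frac{2209}{582490} \approx -0.0037923$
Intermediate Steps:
$h = 45$ ($h = -9 + 54 = 45$)
$X = - \frac{69}{47}$ ($X = \frac{24 + 45}{74 - 121} = \frac{69}{-47} = 69 \left(- \frac{1}{47}\right) = - \frac{69}{47} \approx -1.4681$)
$f{\left(Z \right)} = -268 + 2 Z^{2}$ ($f{\left(Z \right)} = \left(Z^{2} + Z^{2}\right) - 268 = 2 Z^{2} - 268 = -268 + 2 Z^{2}$)
$\frac{1}{f{\left(X \right)}} = \frac{1}{-268 + 2 \left(- \frac{69}{47}\right)^{2}} = \frac{1}{-268 + 2 \cdot \frac{4761}{2209}} = \frac{1}{-268 + \frac{9522}{2209}} = \frac{1}{- \frac{582490}{2209}} = - \frac{2209}{582490}$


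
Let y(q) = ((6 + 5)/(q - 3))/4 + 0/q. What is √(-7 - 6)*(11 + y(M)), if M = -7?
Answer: 429*I*√13/40 ≈ 38.67*I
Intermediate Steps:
y(q) = 11/(4*(-3 + q)) (y(q) = (11/(-3 + q))*(¼) + 0 = 11/(4*(-3 + q)) + 0 = 11/(4*(-3 + q)))
√(-7 - 6)*(11 + y(M)) = √(-7 - 6)*(11 + 11/(4*(-3 - 7))) = √(-13)*(11 + (11/4)/(-10)) = (I*√13)*(11 + (11/4)*(-⅒)) = (I*√13)*(11 - 11/40) = (I*√13)*(429/40) = 429*I*√13/40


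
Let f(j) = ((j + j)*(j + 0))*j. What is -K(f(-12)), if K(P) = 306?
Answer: -306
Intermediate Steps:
f(j) = 2*j³ (f(j) = ((2*j)*j)*j = (2*j²)*j = 2*j³)
-K(f(-12)) = -1*306 = -306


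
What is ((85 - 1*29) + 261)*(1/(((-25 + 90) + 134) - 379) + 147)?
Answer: 8387503/180 ≈ 46597.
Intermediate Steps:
((85 - 1*29) + 261)*(1/(((-25 + 90) + 134) - 379) + 147) = ((85 - 29) + 261)*(1/((65 + 134) - 379) + 147) = (56 + 261)*(1/(199 - 379) + 147) = 317*(1/(-180) + 147) = 317*(-1/180 + 147) = 317*(26459/180) = 8387503/180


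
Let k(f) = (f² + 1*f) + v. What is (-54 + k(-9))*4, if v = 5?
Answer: 92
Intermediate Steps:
k(f) = 5 + f + f² (k(f) = (f² + 1*f) + 5 = (f² + f) + 5 = (f + f²) + 5 = 5 + f + f²)
(-54 + k(-9))*4 = (-54 + (5 - 9 + (-9)²))*4 = (-54 + (5 - 9 + 81))*4 = (-54 + 77)*4 = 23*4 = 92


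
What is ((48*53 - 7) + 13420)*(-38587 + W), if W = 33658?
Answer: -78652053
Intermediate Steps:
((48*53 - 7) + 13420)*(-38587 + W) = ((48*53 - 7) + 13420)*(-38587 + 33658) = ((2544 - 7) + 13420)*(-4929) = (2537 + 13420)*(-4929) = 15957*(-4929) = -78652053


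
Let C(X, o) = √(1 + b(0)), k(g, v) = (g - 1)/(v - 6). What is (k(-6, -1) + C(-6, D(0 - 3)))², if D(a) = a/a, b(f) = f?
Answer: 4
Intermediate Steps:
D(a) = 1
k(g, v) = (-1 + g)/(-6 + v)
C(X, o) = 1 (C(X, o) = √(1 + 0) = √1 = 1)
(k(-6, -1) + C(-6, D(0 - 3)))² = ((-1 - 6)/(-6 - 1) + 1)² = (-7/(-7) + 1)² = (-⅐*(-7) + 1)² = (1 + 1)² = 2² = 4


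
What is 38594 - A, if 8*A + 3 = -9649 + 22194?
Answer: 148105/4 ≈ 37026.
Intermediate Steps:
A = 6271/4 (A = -3/8 + (-9649 + 22194)/8 = -3/8 + (⅛)*12545 = -3/8 + 12545/8 = 6271/4 ≈ 1567.8)
38594 - A = 38594 - 1*6271/4 = 38594 - 6271/4 = 148105/4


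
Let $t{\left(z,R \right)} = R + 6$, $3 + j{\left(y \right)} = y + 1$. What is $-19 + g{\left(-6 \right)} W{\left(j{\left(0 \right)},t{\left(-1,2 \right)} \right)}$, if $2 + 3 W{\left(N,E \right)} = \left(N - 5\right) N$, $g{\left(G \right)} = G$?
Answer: $-43$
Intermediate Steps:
$j{\left(y \right)} = -2 + y$ ($j{\left(y \right)} = -3 + \left(y + 1\right) = -3 + \left(1 + y\right) = -2 + y$)
$t{\left(z,R \right)} = 6 + R$
$W{\left(N,E \right)} = - \frac{2}{3} + \frac{N \left(-5 + N\right)}{3}$ ($W{\left(N,E \right)} = - \frac{2}{3} + \frac{\left(N - 5\right) N}{3} = - \frac{2}{3} + \frac{\left(-5 + N\right) N}{3} = - \frac{2}{3} + \frac{N \left(-5 + N\right)}{3}$)
$-19 + g{\left(-6 \right)} W{\left(j{\left(0 \right)},t{\left(-1,2 \right)} \right)} = -19 - 6 \left(- \frac{2}{3} - \frac{5 \left(-2 + 0\right)}{3} + \frac{\left(-2 + 0\right)^{2}}{3}\right) = -19 - 6 \left(- \frac{2}{3} - - \frac{10}{3} + \frac{\left(-2\right)^{2}}{3}\right) = -19 - 6 \left(- \frac{2}{3} + \frac{10}{3} + \frac{1}{3} \cdot 4\right) = -19 - 6 \left(- \frac{2}{3} + \frac{10}{3} + \frac{4}{3}\right) = -19 - 24 = -43$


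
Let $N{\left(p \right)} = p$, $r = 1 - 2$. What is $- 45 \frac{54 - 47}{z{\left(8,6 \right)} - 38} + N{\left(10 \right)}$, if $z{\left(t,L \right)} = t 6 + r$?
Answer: $-25$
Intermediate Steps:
$r = -1$
$z{\left(t,L \right)} = -1 + 6 t$ ($z{\left(t,L \right)} = t 6 - 1 = 6 t - 1 = -1 + 6 t$)
$- 45 \frac{54 - 47}{z{\left(8,6 \right)} - 38} + N{\left(10 \right)} = - 45 \frac{54 - 47}{\left(-1 + 6 \cdot 8\right) - 38} + 10 = - 45 \frac{7}{\left(-1 + 48\right) - 38} + 10 = - 45 \frac{7}{47 - 38} + 10 = - 45 \cdot \frac{7}{9} + 10 = - 45 \cdot 7 \cdot \frac{1}{9} + 10 = \left(-45\right) \frac{7}{9} + 10 = -35 + 10 = -25$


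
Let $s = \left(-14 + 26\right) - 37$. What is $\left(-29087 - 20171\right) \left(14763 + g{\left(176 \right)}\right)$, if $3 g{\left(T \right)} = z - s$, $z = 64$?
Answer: $- \frac{2185971524}{3} \approx -7.2866 \cdot 10^{8}$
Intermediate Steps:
$s = -25$ ($s = 12 - 37 = -25$)
$g{\left(T \right)} = \frac{89}{3}$ ($g{\left(T \right)} = \frac{64 - -25}{3} = \frac{64 + 25}{3} = \frac{1}{3} \cdot 89 = \frac{89}{3}$)
$\left(-29087 - 20171\right) \left(14763 + g{\left(176 \right)}\right) = \left(-29087 - 20171\right) \left(14763 + \frac{89}{3}\right) = \left(-49258\right) \frac{44378}{3} = - \frac{2185971524}{3}$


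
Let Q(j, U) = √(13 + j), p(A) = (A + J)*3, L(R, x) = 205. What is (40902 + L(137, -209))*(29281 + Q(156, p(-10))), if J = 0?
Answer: 1204188458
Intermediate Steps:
p(A) = 3*A (p(A) = (A + 0)*3 = A*3 = 3*A)
(40902 + L(137, -209))*(29281 + Q(156, p(-10))) = (40902 + 205)*(29281 + √(13 + 156)) = 41107*(29281 + √169) = 41107*(29281 + 13) = 41107*29294 = 1204188458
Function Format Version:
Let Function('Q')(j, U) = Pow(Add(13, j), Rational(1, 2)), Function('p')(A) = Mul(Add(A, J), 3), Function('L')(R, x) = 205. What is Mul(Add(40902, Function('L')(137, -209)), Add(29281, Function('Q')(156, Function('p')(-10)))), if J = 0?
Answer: 1204188458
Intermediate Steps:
Function('p')(A) = Mul(3, A) (Function('p')(A) = Mul(Add(A, 0), 3) = Mul(A, 3) = Mul(3, A))
Mul(Add(40902, Function('L')(137, -209)), Add(29281, Function('Q')(156, Function('p')(-10)))) = Mul(Add(40902, 205), Add(29281, Pow(Add(13, 156), Rational(1, 2)))) = Mul(41107, Add(29281, Pow(169, Rational(1, 2)))) = Mul(41107, Add(29281, 13)) = Mul(41107, 29294) = 1204188458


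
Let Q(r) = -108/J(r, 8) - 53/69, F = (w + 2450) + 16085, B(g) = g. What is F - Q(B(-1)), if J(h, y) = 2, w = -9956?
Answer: 595730/69 ≈ 8633.8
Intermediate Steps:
F = 8579 (F = (-9956 + 2450) + 16085 = -7506 + 16085 = 8579)
Q(r) = -3779/69 (Q(r) = -108/2 - 53/69 = -108*1/2 - 53*1/69 = -54 - 53/69 = -3779/69)
F - Q(B(-1)) = 8579 - 1*(-3779/69) = 8579 + 3779/69 = 595730/69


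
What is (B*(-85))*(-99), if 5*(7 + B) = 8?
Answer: -45441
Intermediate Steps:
B = -27/5 (B = -7 + (1/5)*8 = -7 + 8/5 = -27/5 ≈ -5.4000)
(B*(-85))*(-99) = -27/5*(-85)*(-99) = 459*(-99) = -45441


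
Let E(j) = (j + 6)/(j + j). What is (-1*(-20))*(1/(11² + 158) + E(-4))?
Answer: -1375/279 ≈ -4.9283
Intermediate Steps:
E(j) = (6 + j)/(2*j) (E(j) = (6 + j)/((2*j)) = (6 + j)*(1/(2*j)) = (6 + j)/(2*j))
(-1*(-20))*(1/(11² + 158) + E(-4)) = (-1*(-20))*(1/(11² + 158) + (½)*(6 - 4)/(-4)) = 20*(1/(121 + 158) + (½)*(-¼)*2) = 20*(1/279 - ¼) = 20*(-275/1116) = -1375/279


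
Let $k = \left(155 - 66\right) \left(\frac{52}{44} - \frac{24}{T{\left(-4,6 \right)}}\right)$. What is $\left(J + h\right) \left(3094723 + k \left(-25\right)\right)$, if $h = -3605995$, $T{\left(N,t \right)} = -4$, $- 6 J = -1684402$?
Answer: $- \frac{112613892211184}{11} \approx -1.0238 \cdot 10^{13}$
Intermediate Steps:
$J = \frac{842201}{3}$ ($J = \left(- \frac{1}{6}\right) \left(-1684402\right) = \frac{842201}{3} \approx 2.8073 \cdot 10^{5}$)
$k = \frac{7031}{11}$ ($k = \left(155 - 66\right) \left(\frac{52}{44} - \frac{24}{-4}\right) = 89 \left(52 \cdot \frac{1}{44} - -6\right) = 89 \left(\frac{13}{11} + 6\right) = 89 \cdot \frac{79}{11} = \frac{7031}{11} \approx 639.18$)
$\left(J + h\right) \left(3094723 + k \left(-25\right)\right) = \left(\frac{842201}{3} - 3605995\right) \left(3094723 + \frac{7031}{11} \left(-25\right)\right) = - \frac{9975784 \left(3094723 - \frac{175775}{11}\right)}{3} = \left(- \frac{9975784}{3}\right) \frac{33866178}{11} = - \frac{112613892211184}{11}$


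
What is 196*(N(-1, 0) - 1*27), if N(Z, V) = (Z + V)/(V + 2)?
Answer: -5390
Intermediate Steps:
N(Z, V) = (V + Z)/(2 + V)
196*(N(-1, 0) - 1*27) = 196*((0 - 1)/(2 + 0) - 1*27) = 196*(-1/2 - 27) = 196*((½)*(-1) - 27) = 196*(-½ - 27) = 196*(-55/2) = -5390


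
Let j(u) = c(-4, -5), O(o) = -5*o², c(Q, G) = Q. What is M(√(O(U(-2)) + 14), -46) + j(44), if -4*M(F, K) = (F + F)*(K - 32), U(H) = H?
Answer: -4 + 39*I*√6 ≈ -4.0 + 95.53*I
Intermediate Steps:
M(F, K) = -F*(-32 + K)/2 (M(F, K) = -(F + F)*(K - 32)/4 = -2*F*(-32 + K)/4 = -F*(-32 + K)/2)
j(u) = -4
M(√(O(U(-2)) + 14), -46) + j(44) = √(-5*(-2)² + 14)*(32 - 1*(-46))/2 - 4 = √(-5*4 + 14)*(32 + 46)/2 - 4 = (½)*√(-20 + 14)*78 - 4 = (½)*√(-6)*78 - 4 = (½)*(I*√6)*78 - 4 = 39*I*√6 - 4 = -4 + 39*I*√6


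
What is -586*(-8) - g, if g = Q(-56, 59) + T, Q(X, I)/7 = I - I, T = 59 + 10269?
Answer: -5640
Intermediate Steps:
T = 10328
Q(X, I) = 0 (Q(X, I) = 7*(I - I) = 7*0 = 0)
g = 10328 (g = 0 + 10328 = 10328)
-586*(-8) - g = -586*(-8) - 1*10328 = 4688 - 10328 = -5640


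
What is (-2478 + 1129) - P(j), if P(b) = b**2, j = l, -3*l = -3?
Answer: -1350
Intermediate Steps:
l = 1 (l = -1/3*(-3) = 1)
j = 1
(-2478 + 1129) - P(j) = (-2478 + 1129) - 1*1**2 = -1349 - 1*1 = -1349 - 1 = -1350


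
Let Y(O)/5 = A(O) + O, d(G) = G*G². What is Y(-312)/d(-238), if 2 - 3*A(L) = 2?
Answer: 195/1685159 ≈ 0.00011572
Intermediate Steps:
d(G) = G³
A(L) = 0 (A(L) = ⅔ - ⅓*2 = ⅔ - ⅔ = 0)
Y(O) = 5*O (Y(O) = 5*(0 + O) = 5*O)
Y(-312)/d(-238) = (5*(-312))/((-238)³) = -1560/(-13481272) = -1560*(-1/13481272) = 195/1685159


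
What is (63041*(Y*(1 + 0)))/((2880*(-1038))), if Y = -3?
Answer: 63041/996480 ≈ 0.063264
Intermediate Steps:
(63041*(Y*(1 + 0)))/((2880*(-1038))) = (63041*(-3*(1 + 0)))/((2880*(-1038))) = (63041*(-3*1))/(-2989440) = (63041*(-3))*(-1/2989440) = -189123*(-1/2989440) = 63041/996480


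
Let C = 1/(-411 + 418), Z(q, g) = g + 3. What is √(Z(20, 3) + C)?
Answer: √301/7 ≈ 2.4785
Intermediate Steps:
Z(q, g) = 3 + g
C = ⅐ (C = 1/7 = ⅐ ≈ 0.14286)
√(Z(20, 3) + C) = √((3 + 3) + ⅐) = √(6 + ⅐) = √(43/7) = √301/7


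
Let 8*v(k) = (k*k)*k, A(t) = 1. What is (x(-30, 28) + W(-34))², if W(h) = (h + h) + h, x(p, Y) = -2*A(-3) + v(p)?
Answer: 12103441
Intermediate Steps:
v(k) = k³/8 (v(k) = ((k*k)*k)/8 = (k²*k)/8 = k³/8)
x(p, Y) = -2 + p³/8 (x(p, Y) = -2*1 + p³/8 = -2 + p³/8)
W(h) = 3*h (W(h) = 2*h + h = 3*h)
(x(-30, 28) + W(-34))² = ((-2 + (⅛)*(-30)³) + 3*(-34))² = ((-2 + (⅛)*(-27000)) - 102)² = ((-2 - 3375) - 102)² = (-3377 - 102)² = (-3479)² = 12103441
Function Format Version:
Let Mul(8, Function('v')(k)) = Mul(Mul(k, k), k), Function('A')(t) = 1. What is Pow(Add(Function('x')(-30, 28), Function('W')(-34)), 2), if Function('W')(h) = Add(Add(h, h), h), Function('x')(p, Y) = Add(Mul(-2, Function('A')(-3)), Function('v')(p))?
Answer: 12103441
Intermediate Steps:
Function('v')(k) = Mul(Rational(1, 8), Pow(k, 3)) (Function('v')(k) = Mul(Rational(1, 8), Mul(Mul(k, k), k)) = Mul(Rational(1, 8), Mul(Pow(k, 2), k)) = Mul(Rational(1, 8), Pow(k, 3)))
Function('x')(p, Y) = Add(-2, Mul(Rational(1, 8), Pow(p, 3))) (Function('x')(p, Y) = Add(Mul(-2, 1), Mul(Rational(1, 8), Pow(p, 3))) = Add(-2, Mul(Rational(1, 8), Pow(p, 3))))
Function('W')(h) = Mul(3, h) (Function('W')(h) = Add(Mul(2, h), h) = Mul(3, h))
Pow(Add(Function('x')(-30, 28), Function('W')(-34)), 2) = Pow(Add(Add(-2, Mul(Rational(1, 8), Pow(-30, 3))), Mul(3, -34)), 2) = Pow(Add(Add(-2, Mul(Rational(1, 8), -27000)), -102), 2) = Pow(Add(Add(-2, -3375), -102), 2) = Pow(Add(-3377, -102), 2) = Pow(-3479, 2) = 12103441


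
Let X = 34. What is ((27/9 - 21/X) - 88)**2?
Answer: 8473921/1156 ≈ 7330.4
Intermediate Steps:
((27/9 - 21/X) - 88)**2 = ((27/9 - 21/34) - 88)**2 = ((27*(1/9) - 21*1/34) - 88)**2 = ((3 - 21/34) - 88)**2 = (81/34 - 88)**2 = (-2911/34)**2 = 8473921/1156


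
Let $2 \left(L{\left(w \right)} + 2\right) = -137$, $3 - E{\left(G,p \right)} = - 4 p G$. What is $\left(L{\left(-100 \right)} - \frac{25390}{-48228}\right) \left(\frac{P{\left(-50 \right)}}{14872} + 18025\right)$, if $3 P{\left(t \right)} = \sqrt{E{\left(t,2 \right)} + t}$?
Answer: $- \frac{15207169775}{12057} - \frac{843671 i \sqrt{447}}{537935112} \approx -1.2613 \cdot 10^{6} - 0.033159 i$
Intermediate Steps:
$E{\left(G,p \right)} = 3 + 4 G p$ ($E{\left(G,p \right)} = 3 - - 4 p G = 3 - - 4 G p = 3 + 4 G p$)
$L{\left(w \right)} = - \frac{141}{2}$ ($L{\left(w \right)} = -2 + \frac{1}{2} \left(-137\right) = -2 - \frac{137}{2} = - \frac{141}{2}$)
$P{\left(t \right)} = \frac{\sqrt{3 + 9 t}}{3}$ ($P{\left(t \right)} = \frac{\sqrt{\left(3 + 4 t 2\right) + t}}{3} = \frac{\sqrt{\left(3 + 8 t\right) + t}}{3} = \frac{\sqrt{3 + 9 t}}{3}$)
$\left(L{\left(-100 \right)} - \frac{25390}{-48228}\right) \left(\frac{P{\left(-50 \right)}}{14872} + 18025\right) = \left(- \frac{141}{2} - \frac{25390}{-48228}\right) \left(\frac{\frac{1}{3} \sqrt{3 + 9 \left(-50\right)}}{14872} + 18025\right) = \left(- \frac{141}{2} - - \frac{12695}{24114}\right) \left(\frac{\sqrt{3 - 450}}{3} \cdot \frac{1}{14872} + 18025\right) = \left(- \frac{141}{2} + \frac{12695}{24114}\right) \left(\frac{\sqrt{-447}}{3} \cdot \frac{1}{14872} + 18025\right) = - \frac{843671 \left(\frac{i \sqrt{447}}{3} \cdot \frac{1}{14872} + 18025\right)}{12057} = - \frac{843671 \left(\frac{i \sqrt{447}}{44616} + 18025\right)}{12057} = - \frac{843671 \left(18025 + \frac{i \sqrt{447}}{44616}\right)}{12057} = - \frac{15207169775}{12057} - \frac{843671 i \sqrt{447}}{537935112}$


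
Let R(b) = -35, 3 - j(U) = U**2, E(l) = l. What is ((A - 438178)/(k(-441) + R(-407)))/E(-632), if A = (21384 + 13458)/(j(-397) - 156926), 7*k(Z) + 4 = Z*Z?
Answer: 160791210461/6435042899328 ≈ 0.024987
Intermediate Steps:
j(U) = 3 - U**2
k(Z) = -4/7 + Z**2/7 (k(Z) = -4/7 + (Z*Z)/7 = -4/7 + Z**2/7)
A = -5807/52422 (A = (21384 + 13458)/((3 - 1*(-397)**2) - 156926) = 34842/((3 - 1*157609) - 156926) = 34842/((3 - 157609) - 156926) = 34842/(-157606 - 156926) = 34842/(-314532) = 34842*(-1/314532) = -5807/52422 ≈ -0.11077)
((A - 438178)/(k(-441) + R(-407)))/E(-632) = ((-5807/52422 - 438178)/((-4/7 + (1/7)*(-441)**2) - 35))/(-632) = -22970172923/(52422*((-4/7 + (1/7)*194481) - 35))*(-1/632) = -22970172923/(52422*((-4/7 + 27783) - 35))*(-1/632) = -22970172923/(52422*(194477/7 - 35))*(-1/632) = -22970172923/(52422*194232/7)*(-1/632) = -22970172923/52422*7/194232*(-1/632) = -160791210461/10182029904*(-1/632) = 160791210461/6435042899328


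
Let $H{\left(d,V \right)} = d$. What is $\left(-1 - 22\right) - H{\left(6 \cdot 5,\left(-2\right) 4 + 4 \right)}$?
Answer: $-53$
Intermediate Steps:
$\left(-1 - 22\right) - H{\left(6 \cdot 5,\left(-2\right) 4 + 4 \right)} = \left(-1 - 22\right) - 6 \cdot 5 = \left(-1 - 22\right) - 30 = -23 - 30 = -53$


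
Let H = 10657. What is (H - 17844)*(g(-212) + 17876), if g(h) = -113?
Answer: -127662681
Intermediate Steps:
(H - 17844)*(g(-212) + 17876) = (10657 - 17844)*(-113 + 17876) = -7187*17763 = -127662681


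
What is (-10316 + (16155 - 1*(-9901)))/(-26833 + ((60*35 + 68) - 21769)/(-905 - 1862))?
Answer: -4355258/7422731 ≈ -0.58675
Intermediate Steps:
(-10316 + (16155 - 1*(-9901)))/(-26833 + ((60*35 + 68) - 21769)/(-905 - 1862)) = (-10316 + (16155 + 9901))/(-26833 + ((2100 + 68) - 21769)/(-2767)) = (-10316 + 26056)/(-26833 + (2168 - 21769)*(-1/2767)) = 15740/(-26833 - 19601*(-1/2767)) = 15740/(-26833 + 19601/2767) = 15740/(-74227310/2767) = 15740*(-2767/74227310) = -4355258/7422731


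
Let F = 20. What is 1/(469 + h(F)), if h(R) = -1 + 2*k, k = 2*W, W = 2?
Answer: 1/476 ≈ 0.0021008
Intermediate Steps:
k = 4 (k = 2*2 = 4)
h(R) = 7 (h(R) = -1 + 2*4 = -1 + 8 = 7)
1/(469 + h(F)) = 1/(469 + 7) = 1/476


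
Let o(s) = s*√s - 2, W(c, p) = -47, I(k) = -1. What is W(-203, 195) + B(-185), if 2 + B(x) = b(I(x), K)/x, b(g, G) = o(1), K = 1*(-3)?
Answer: -9064/185 ≈ -48.995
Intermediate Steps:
o(s) = -2 + s^(3/2) (o(s) = s^(3/2) - 2 = -2 + s^(3/2))
K = -3
b(g, G) = -1 (b(g, G) = -2 + 1^(3/2) = -2 + 1 = -1)
B(x) = -2 - 1/x
W(-203, 195) + B(-185) = -47 + (-2 - 1/(-185)) = -47 + (-2 - 1*(-1/185)) = -47 + (-2 + 1/185) = -47 - 369/185 = -9064/185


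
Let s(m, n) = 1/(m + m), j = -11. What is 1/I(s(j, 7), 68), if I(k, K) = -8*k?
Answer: 11/4 ≈ 2.7500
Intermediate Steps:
s(m, n) = 1/(2*m)
1/I(s(j, 7), 68) = 1/(-4/(-11)) = 1/(-4*(-1)/11) = 1/(-8*(-1/22)) = 1/(4/11) = 11/4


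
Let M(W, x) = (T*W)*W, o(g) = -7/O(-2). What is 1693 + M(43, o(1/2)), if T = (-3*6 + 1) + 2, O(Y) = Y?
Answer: -26042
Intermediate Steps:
o(g) = 7/2 (o(g) = -7/(-2) = -7*(-1/2) = 7/2)
T = -15 (T = (-18 + 1) + 2 = -17 + 2 = -15)
M(W, x) = -15*W**2 (M(W, x) = (-15*W)*W = -15*W**2)
1693 + M(43, o(1/2)) = 1693 - 15*43**2 = 1693 - 15*1849 = 1693 - 27735 = -26042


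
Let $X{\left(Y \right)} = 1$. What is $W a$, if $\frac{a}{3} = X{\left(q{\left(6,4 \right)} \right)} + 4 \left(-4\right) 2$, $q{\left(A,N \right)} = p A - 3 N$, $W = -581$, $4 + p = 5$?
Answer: $54033$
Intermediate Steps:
$p = 1$ ($p = -4 + 5 = 1$)
$q{\left(A,N \right)} = A - 3 N$ ($q{\left(A,N \right)} = 1 A - 3 N = A - 3 N$)
$a = -93$ ($a = 3 \left(1 + 4 \left(-4\right) 2\right) = 3 \left(1 - 32\right) = 3 \left(-31\right) = -93$)
$W a = \left(-581\right) \left(-93\right) = 54033$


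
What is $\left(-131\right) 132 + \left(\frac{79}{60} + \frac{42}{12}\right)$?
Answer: $- \frac{1037231}{60} \approx -17287.0$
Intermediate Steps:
$\left(-131\right) 132 + \left(\frac{79}{60} + \frac{42}{12}\right) = -17292 + \left(79 \cdot \frac{1}{60} + 42 \cdot \frac{1}{12}\right) = -17292 + \left(\frac{79}{60} + \frac{7}{2}\right) = -17292 + \frac{289}{60} = - \frac{1037231}{60}$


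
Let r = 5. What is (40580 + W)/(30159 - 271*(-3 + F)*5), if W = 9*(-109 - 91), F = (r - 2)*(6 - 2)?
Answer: 9695/4491 ≈ 2.1588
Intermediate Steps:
F = 12 (F = (5 - 2)*(6 - 2) = 3*4 = 12)
W = -1800 (W = 9*(-200) = -1800)
(40580 + W)/(30159 - 271*(-3 + F)*5) = (40580 - 1800)/(30159 - 271*(-3 + 12)*5) = 38780/(30159 - 2439*5) = 38780/(30159 - 271*45) = 38780/(30159 - 12195) = 38780/17964 = 38780*(1/17964) = 9695/4491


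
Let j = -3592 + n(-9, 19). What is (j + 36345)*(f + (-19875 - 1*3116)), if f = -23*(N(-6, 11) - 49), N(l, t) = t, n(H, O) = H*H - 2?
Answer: -726145344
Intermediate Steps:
n(H, O) = -2 + H² (n(H, O) = H² - 2 = -2 + H²)
j = -3513 (j = -3592 + (-2 + (-9)²) = -3592 + (-2 + 81) = -3592 + 79 = -3513)
f = 874 (f = -23*(11 - 49) = -23*(-38) = 874)
(j + 36345)*(f + (-19875 - 1*3116)) = (-3513 + 36345)*(874 + (-19875 - 1*3116)) = 32832*(874 + (-19875 - 3116)) = 32832*(874 - 22991) = 32832*(-22117) = -726145344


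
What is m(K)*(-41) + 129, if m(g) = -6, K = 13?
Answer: 375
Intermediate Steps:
m(K)*(-41) + 129 = -6*(-41) + 129 = 246 + 129 = 375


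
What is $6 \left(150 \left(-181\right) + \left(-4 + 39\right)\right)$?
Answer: $-162690$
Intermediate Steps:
$6 \left(150 \left(-181\right) + \left(-4 + 39\right)\right) = 6 \left(-27150 + 35\right) = 6 \left(-27115\right) = -162690$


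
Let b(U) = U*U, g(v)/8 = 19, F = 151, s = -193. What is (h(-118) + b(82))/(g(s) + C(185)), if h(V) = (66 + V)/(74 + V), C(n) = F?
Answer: 24659/1111 ≈ 22.195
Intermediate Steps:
g(v) = 152 (g(v) = 8*19 = 152)
C(n) = 151
b(U) = U²
h(V) = (66 + V)/(74 + V)
(h(-118) + b(82))/(g(s) + C(185)) = ((66 - 118)/(74 - 118) + 82²)/(152 + 151) = (-52/(-44) + 6724)/303 = (-1/44*(-52) + 6724)*(1/303) = (13/11 + 6724)*(1/303) = (73977/11)*(1/303) = 24659/1111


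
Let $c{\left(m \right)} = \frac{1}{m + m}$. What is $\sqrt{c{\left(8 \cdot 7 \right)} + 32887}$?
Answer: $\frac{\sqrt{25783415}}{28} \approx 181.35$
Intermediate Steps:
$c{\left(m \right)} = \frac{1}{2 m}$
$\sqrt{c{\left(8 \cdot 7 \right)} + 32887} = \sqrt{\frac{1}{2 \cdot 8 \cdot 7} + 32887} = \sqrt{\frac{1}{2 \cdot 56} + 32887} = \sqrt{\frac{1}{2} \cdot \frac{1}{56} + 32887} = \sqrt{\frac{1}{112} + 32887} = \sqrt{\frac{3683345}{112}} = \frac{\sqrt{25783415}}{28}$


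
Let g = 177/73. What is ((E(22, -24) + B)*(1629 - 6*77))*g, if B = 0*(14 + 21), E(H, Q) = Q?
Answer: -4957416/73 ≈ -67910.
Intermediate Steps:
B = 0 (B = 0*35 = 0)
g = 177/73 (g = 177*(1/73) = 177/73 ≈ 2.4247)
((E(22, -24) + B)*(1629 - 6*77))*g = ((-24 + 0)*(1629 - 6*77))*(177/73) = -24*(1629 - 462)*(177/73) = -24*1167*(177/73) = -28008*177/73 = -4957416/73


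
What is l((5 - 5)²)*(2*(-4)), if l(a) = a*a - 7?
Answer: 56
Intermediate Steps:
l(a) = -7 + a² (l(a) = a² - 7 = -7 + a²)
l((5 - 5)²)*(2*(-4)) = (-7 + ((5 - 5)²)²)*(2*(-4)) = (-7 + (0²)²)*(-8) = (-7 + 0²)*(-8) = (-7 + 0)*(-8) = -7*(-8) = 56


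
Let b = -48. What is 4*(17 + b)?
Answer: -124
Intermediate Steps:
4*(17 + b) = 4*(17 - 48) = 4*(-31) = -124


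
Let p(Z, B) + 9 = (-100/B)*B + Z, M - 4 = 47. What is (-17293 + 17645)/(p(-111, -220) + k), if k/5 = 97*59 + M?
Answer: 176/14325 ≈ 0.012286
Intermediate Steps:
M = 51 (M = 4 + 47 = 51)
p(Z, B) = -109 + Z (p(Z, B) = -9 + ((-100/B)*B + Z) = -9 + (-100 + Z) = -109 + Z)
k = 28870 (k = 5*(97*59 + 51) = 5*(5723 + 51) = 5*5774 = 28870)
(-17293 + 17645)/(p(-111, -220) + k) = (-17293 + 17645)/((-109 - 111) + 28870) = 352/(-220 + 28870) = 352/28650 = 352*(1/28650) = 176/14325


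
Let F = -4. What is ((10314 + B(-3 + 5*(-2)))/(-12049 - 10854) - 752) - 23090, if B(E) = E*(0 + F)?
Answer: -546063692/22903 ≈ -23842.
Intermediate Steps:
B(E) = -4*E (B(E) = E*(0 - 4) = E*(-4) = -4*E)
((10314 + B(-3 + 5*(-2)))/(-12049 - 10854) - 752) - 23090 = ((10314 - 4*(-3 + 5*(-2)))/(-12049 - 10854) - 752) - 23090 = ((10314 - 4*(-3 - 10))/(-22903) - 752) - 23090 = ((10314 - 4*(-13))*(-1/22903) - 752) - 23090 = ((10314 + 52)*(-1/22903) - 752) - 23090 = (10366*(-1/22903) - 752) - 23090 = (-10366/22903 - 752) - 23090 = -17233422/22903 - 23090 = -546063692/22903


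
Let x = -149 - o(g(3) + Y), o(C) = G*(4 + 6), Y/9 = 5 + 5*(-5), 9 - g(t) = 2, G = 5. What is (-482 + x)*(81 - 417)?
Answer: 228816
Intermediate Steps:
g(t) = 7 (g(t) = 9 - 1*2 = 9 - 2 = 7)
Y = -180 (Y = 9*(5 + 5*(-5)) = 9*(5 - 25) = 9*(-20) = -180)
o(C) = 50 (o(C) = 5*(4 + 6) = 5*10 = 50)
x = -199 (x = -149 - 1*50 = -149 - 50 = -199)
(-482 + x)*(81 - 417) = (-482 - 199)*(81 - 417) = -681*(-336) = 228816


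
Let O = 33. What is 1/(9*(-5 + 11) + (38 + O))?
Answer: 1/125 ≈ 0.0080000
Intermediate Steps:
1/(9*(-5 + 11) + (38 + O)) = 1/(9*(-5 + 11) + (38 + 33)) = 1/(9*6 + 71) = 1/(54 + 71) = 1/125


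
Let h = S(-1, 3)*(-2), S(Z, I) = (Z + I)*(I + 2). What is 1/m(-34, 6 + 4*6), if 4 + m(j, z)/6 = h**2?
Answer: 1/2376 ≈ 0.00042088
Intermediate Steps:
S(Z, I) = (2 + I)*(I + Z) (S(Z, I) = (I + Z)*(2 + I) = (2 + I)*(I + Z))
h = -20 (h = (3**2 + 2*3 + 2*(-1) + 3*(-1))*(-2) = (9 + 6 - 2 - 3)*(-2) = 10*(-2) = -20)
m(j, z) = 2376 (m(j, z) = -24 + 6*(-20)**2 = -24 + 6*400 = -24 + 2400 = 2376)
1/m(-34, 6 + 4*6) = 1/2376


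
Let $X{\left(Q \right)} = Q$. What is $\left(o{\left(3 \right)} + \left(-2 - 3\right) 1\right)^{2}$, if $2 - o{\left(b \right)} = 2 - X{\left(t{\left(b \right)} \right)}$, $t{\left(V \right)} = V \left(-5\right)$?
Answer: $400$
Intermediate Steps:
$t{\left(V \right)} = - 5 V$
$o{\left(b \right)} = - 5 b$ ($o{\left(b \right)} = 2 - \left(2 - - 5 b\right) = 2 - \left(2 + 5 b\right) = - 5 b$)
$\left(o{\left(3 \right)} + \left(-2 - 3\right) 1\right)^{2} = \left(\left(-5\right) 3 + \left(-2 - 3\right) 1\right)^{2} = \left(-15 - 5\right)^{2} = \left(-20\right)^{2} = 400$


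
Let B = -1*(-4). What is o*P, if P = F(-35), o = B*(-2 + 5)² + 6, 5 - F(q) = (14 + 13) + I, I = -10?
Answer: -504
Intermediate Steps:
B = 4
F(q) = -12 (F(q) = 5 - ((14 + 13) - 10) = 5 - (27 - 10) = 5 - 1*17 = 5 - 17 = -12)
o = 42 (o = 4*(-2 + 5)² + 6 = 4*3² + 6 = 4*9 + 6 = 36 + 6 = 42)
P = -12
o*P = 42*(-12) = -504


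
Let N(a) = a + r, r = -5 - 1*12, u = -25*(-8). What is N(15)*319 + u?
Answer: -438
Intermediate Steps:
u = 200
r = -17 (r = -5 - 12 = -17)
N(a) = -17 + a (N(a) = a - 17 = -17 + a)
N(15)*319 + u = (-17 + 15)*319 + 200 = -2*319 + 200 = -638 + 200 = -438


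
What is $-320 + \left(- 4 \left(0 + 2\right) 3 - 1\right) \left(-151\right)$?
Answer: $3455$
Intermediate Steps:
$-320 + \left(- 4 \left(0 + 2\right) 3 - 1\right) \left(-151\right) = -320 + \left(\left(-4\right) 2 \cdot 3 - 1\right) \left(-151\right) = -320 + \left(\left(-8\right) 3 - 1\right) \left(-151\right) = -320 + \left(-24 - 1\right) \left(-151\right) = -320 - -3775 = -320 + 3775 = 3455$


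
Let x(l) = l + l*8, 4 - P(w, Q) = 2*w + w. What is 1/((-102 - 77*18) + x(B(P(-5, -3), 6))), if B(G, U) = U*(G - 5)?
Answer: -1/732 ≈ -0.0013661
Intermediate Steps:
P(w, Q) = 4 - 3*w (P(w, Q) = 4 - (2*w + w) = 4 - 3*w)
B(G, U) = U*(-5 + G)
x(l) = 9*l (x(l) = l + 8*l = 9*l)
1/((-102 - 77*18) + x(B(P(-5, -3), 6))) = 1/((-102 - 77*18) + 9*(6*(-5 + (4 - 3*(-5))))) = 1/((-102 - 1386) + 9*(6*(-5 + (4 + 15)))) = 1/(-1488 + 9*(6*(-5 + 19))) = 1/(-1488 + 9*(6*14)) = 1/(-1488 + 9*84) = 1/(-1488 + 756) = 1/(-732) = -1/732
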